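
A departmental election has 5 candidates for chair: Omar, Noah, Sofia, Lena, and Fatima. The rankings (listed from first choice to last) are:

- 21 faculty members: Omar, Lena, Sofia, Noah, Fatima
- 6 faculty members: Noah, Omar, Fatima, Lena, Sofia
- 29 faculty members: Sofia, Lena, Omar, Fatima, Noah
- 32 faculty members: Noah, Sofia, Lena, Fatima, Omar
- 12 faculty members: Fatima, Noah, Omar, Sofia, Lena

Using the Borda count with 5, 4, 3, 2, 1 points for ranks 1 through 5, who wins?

Omar: 21·5 + 6·4 + 29·3 + 32·1 + 12·3 = 284
Noah: 21·2 + 6·5 + 29·1 + 32·5 + 12·4 = 309
Sofia: 21·3 + 6·1 + 29·5 + 32·4 + 12·2 = 366
Lena: 21·4 + 6·2 + 29·4 + 32·3 + 12·1 = 320
Fatima: 21·1 + 6·3 + 29·2 + 32·2 + 12·5 = 221
Sofia has the highest Borda score (366).

Sofia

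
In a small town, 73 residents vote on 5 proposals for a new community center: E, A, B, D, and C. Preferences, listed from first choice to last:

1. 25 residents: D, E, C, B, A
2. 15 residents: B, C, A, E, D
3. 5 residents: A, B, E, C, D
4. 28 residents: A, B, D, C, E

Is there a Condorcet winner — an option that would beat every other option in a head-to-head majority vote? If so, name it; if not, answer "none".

B

B vs E: 48–25 for B.
B vs A: 40–33 for B.
B vs D: 48–25 for B.
B vs C: 48–25 for B.
B beats every other option head-to-head.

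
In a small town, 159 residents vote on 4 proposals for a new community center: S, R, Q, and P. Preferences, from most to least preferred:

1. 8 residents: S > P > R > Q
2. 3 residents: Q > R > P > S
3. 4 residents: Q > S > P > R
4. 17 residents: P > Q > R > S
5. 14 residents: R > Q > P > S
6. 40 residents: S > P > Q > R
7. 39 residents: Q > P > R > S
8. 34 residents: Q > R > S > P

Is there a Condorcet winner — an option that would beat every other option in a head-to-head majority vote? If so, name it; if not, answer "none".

Q vs S: 111–48 for Q.
Q vs R: 137–22 for Q.
Q vs P: 94–65 for Q.
Q beats every other option head-to-head.

Q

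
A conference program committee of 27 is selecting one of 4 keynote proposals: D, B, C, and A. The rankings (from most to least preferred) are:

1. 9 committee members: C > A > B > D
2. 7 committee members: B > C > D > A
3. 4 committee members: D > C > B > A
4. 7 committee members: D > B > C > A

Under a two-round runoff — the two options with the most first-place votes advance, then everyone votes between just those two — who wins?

Round 1 first-place votes: D 11, B 7, C 9, A 0.
D and C advance.
Runoff: D is preferred to C by 11 voters; C by 16.
C wins the runoff.

C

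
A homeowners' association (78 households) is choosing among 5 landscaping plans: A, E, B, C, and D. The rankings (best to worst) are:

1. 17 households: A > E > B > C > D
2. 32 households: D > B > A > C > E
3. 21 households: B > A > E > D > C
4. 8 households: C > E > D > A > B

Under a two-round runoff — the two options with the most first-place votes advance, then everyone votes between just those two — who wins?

D

Round 1 first-place votes: A 17, E 0, B 21, C 8, D 32.
D and B advance.
Runoff: D is preferred to B by 40 voters; B by 38.
D wins the runoff.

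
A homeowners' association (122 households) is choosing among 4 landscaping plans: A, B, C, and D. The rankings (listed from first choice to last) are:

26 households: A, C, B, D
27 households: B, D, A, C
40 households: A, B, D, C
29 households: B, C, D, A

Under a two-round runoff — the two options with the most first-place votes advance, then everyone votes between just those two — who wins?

A

Round 1 first-place votes: A 66, B 56, C 0, D 0.
A and B advance.
Runoff: A is preferred to B by 66 voters; B by 56.
A wins the runoff.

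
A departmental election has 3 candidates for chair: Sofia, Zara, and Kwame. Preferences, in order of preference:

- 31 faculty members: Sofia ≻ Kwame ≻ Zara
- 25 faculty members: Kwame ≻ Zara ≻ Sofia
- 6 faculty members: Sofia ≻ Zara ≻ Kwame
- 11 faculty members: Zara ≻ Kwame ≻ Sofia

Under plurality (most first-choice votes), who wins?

First-place votes: Sofia 37, Zara 11, Kwame 25.
Sofia has the most first-place votes.

Sofia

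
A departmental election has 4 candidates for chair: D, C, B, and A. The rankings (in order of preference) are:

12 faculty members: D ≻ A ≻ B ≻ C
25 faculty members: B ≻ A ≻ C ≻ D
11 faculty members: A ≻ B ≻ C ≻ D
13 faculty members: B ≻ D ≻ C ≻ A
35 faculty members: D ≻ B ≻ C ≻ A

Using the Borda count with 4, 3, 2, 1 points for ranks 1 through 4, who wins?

B

D: 12·4 + 25·1 + 11·1 + 13·3 + 35·4 = 263
C: 12·1 + 25·2 + 11·2 + 13·2 + 35·2 = 180
B: 12·2 + 25·4 + 11·3 + 13·4 + 35·3 = 314
A: 12·3 + 25·3 + 11·4 + 13·1 + 35·1 = 203
B has the highest Borda score (314).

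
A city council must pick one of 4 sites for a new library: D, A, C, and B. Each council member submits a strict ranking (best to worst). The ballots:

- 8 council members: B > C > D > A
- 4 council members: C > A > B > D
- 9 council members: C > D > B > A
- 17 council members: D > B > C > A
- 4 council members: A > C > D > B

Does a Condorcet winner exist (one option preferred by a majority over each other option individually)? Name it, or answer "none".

none

Checking pairwise contests:
C beats D 25–17.
D beats A 34–8.
B beats C 25–17.
D beats B 30–12.
Every option loses at least one head-to-head, so there is no Condorcet winner.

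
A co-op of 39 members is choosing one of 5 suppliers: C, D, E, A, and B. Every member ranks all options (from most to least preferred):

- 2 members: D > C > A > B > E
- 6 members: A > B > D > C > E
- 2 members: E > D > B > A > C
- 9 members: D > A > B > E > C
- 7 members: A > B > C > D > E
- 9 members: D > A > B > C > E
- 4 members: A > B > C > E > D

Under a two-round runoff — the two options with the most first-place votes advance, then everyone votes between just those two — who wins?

Round 1 first-place votes: C 0, D 20, E 2, A 17, B 0.
D and A advance.
Runoff: D is preferred to A by 22 voters; A by 17.
D wins the runoff.

D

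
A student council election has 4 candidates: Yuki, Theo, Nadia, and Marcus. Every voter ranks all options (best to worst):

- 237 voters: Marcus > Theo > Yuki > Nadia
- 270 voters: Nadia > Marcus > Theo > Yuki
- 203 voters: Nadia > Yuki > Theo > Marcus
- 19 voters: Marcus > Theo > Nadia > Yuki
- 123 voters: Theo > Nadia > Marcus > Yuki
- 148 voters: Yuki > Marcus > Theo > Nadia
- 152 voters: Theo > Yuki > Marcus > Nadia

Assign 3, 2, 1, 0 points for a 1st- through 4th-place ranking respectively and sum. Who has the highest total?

Yuki: 237·1 + 270·0 + 203·2 + 19·0 + 123·0 + 148·3 + 152·2 = 1391
Theo: 237·2 + 270·1 + 203·1 + 19·2 + 123·3 + 148·1 + 152·3 = 1958
Nadia: 237·0 + 270·3 + 203·3 + 19·1 + 123·2 + 148·0 + 152·0 = 1684
Marcus: 237·3 + 270·2 + 203·0 + 19·3 + 123·1 + 148·2 + 152·1 = 1879
Theo has the highest Borda score (1958).

Theo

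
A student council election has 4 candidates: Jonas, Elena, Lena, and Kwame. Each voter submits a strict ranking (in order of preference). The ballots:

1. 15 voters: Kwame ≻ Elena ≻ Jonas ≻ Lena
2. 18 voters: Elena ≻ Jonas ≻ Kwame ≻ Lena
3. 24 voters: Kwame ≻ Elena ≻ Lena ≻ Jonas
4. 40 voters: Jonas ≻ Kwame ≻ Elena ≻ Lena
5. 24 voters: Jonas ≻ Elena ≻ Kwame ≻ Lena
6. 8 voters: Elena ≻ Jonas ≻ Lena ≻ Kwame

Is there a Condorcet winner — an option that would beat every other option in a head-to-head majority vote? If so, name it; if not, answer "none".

none

Checking pairwise contests:
Elena beats Jonas 65–64.
Kwame beats Elena 79–50.
Jonas beats Lena 105–24.
Jonas beats Kwame 90–39.
Every option loses at least one head-to-head, so there is no Condorcet winner.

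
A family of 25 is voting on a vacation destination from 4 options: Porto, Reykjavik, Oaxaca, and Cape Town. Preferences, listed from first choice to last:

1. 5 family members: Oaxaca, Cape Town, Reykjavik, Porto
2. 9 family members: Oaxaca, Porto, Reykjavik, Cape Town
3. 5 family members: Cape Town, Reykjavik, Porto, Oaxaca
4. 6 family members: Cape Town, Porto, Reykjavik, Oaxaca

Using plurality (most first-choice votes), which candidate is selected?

Oaxaca

First-place votes: Porto 0, Reykjavik 0, Oaxaca 14, Cape Town 11.
Oaxaca has the most first-place votes.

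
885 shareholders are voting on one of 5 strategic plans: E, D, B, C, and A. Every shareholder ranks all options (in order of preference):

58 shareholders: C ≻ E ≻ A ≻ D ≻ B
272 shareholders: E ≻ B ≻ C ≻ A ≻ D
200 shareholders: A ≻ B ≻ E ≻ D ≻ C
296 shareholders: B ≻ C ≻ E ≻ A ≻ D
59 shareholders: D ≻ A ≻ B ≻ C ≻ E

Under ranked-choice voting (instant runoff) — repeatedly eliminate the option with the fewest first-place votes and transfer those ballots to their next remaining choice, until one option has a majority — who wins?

Round 1: E 272, D 59, B 296, C 58, A 200. Eliminate C.
Round 2: E 330, D 59, B 296, A 200. Eliminate D.
Round 3: E 330, B 296, A 259. Eliminate A.
Round 4: E 330, B 555. B has a majority.

B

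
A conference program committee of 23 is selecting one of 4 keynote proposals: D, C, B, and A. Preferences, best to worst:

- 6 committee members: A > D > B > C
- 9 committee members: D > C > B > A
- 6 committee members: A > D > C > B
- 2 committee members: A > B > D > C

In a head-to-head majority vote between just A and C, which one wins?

Voters preferring A to C: 14; preferring C to A: 9.
A wins the head-to-head.

A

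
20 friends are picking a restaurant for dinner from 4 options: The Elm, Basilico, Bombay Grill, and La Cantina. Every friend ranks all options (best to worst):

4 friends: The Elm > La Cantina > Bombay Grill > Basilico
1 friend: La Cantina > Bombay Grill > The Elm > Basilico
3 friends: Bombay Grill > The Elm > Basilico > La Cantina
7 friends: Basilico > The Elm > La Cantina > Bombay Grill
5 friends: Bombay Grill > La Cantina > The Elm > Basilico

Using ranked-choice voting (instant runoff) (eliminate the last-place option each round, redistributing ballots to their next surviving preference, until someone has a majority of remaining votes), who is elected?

Round 1: The Elm 4, Basilico 7, Bombay Grill 8, La Cantina 1. Eliminate La Cantina.
Round 2: The Elm 4, Basilico 7, Bombay Grill 9. Eliminate The Elm.
Round 3: Basilico 7, Bombay Grill 13. Bombay Grill has a majority.

Bombay Grill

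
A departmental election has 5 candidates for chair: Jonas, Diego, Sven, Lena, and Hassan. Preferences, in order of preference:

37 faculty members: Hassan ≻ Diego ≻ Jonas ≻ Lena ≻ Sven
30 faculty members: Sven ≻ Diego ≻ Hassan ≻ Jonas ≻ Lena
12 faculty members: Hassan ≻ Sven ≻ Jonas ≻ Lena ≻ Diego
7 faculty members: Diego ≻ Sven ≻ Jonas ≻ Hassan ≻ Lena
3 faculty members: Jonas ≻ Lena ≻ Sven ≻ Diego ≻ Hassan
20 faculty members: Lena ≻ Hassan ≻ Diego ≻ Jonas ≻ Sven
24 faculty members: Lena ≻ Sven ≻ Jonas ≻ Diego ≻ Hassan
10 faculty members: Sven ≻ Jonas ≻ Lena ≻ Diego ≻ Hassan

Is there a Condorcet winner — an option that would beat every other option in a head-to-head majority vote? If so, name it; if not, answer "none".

none

Checking pairwise contests:
Diego beats Jonas 94–49.
Sven beats Diego 79–64.
Lena beats Sven 84–59.
Jonas beats Lena 99–44.
Diego beats Hassan 74–69.
Every option loses at least one head-to-head, so there is no Condorcet winner.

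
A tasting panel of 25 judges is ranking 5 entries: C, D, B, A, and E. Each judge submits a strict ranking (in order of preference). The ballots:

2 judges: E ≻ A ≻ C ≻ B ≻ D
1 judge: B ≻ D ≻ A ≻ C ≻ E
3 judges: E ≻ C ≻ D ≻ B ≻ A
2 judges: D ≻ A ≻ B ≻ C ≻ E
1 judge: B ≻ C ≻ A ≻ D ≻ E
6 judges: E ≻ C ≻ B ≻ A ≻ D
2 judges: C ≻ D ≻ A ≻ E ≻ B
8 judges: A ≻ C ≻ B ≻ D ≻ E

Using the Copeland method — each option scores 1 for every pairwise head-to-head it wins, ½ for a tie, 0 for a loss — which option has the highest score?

C: beats D, B, and E; loses to A → score 3.
D: beats E; loses to C, B, and A → score 1.
B: beats D; loses to C, A, and E → score 1.
A: beats C, D, B, and E → score 4.
E: beats B; loses to C, D, and A → score 1.
A has the best pairwise record.

A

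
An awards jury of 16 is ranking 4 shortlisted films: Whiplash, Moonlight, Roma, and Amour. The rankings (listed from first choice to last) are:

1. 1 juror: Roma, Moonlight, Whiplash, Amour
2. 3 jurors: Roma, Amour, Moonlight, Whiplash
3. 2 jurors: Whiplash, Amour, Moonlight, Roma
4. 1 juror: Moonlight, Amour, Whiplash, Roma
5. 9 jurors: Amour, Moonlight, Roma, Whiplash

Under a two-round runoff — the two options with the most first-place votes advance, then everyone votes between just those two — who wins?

Amour

Round 1 first-place votes: Whiplash 2, Moonlight 1, Roma 4, Amour 9.
Amour and Roma advance.
Runoff: Amour is preferred to Roma by 12 voters; Roma by 4.
Amour wins the runoff.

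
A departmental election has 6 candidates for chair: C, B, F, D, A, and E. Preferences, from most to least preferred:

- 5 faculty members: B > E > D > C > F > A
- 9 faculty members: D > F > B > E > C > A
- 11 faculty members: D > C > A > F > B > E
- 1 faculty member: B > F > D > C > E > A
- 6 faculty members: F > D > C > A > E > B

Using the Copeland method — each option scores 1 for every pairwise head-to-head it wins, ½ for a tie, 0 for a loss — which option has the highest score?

D

C: beats B, A, and E; ties F; loses to D → score 3.5.
B: beats E; loses to C, F, D, and A → score 1.
F: beats B, A, and E; ties C; loses to D → score 3.5.
D: beats C, B, F, A, and E → score 5.
A: beats B and E; loses to C, F, and D → score 2.
E: loses to C, B, F, D, and A → score 0.
D has the best pairwise record.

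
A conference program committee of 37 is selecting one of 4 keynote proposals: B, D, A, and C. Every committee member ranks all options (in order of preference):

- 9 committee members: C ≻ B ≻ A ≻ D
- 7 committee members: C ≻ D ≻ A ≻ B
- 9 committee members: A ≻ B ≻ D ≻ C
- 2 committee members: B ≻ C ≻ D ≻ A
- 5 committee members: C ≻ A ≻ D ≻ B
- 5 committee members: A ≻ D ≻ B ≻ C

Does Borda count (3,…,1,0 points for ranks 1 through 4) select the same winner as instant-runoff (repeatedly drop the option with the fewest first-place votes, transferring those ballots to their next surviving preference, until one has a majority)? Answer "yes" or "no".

Borda — scores: B 47, D 40, A 68, C 67. Winner: A.
Instant-runoff — R1 B 2, D 0, A 14, C 21 (C winner). Winner: C.
The two methods disagree.

no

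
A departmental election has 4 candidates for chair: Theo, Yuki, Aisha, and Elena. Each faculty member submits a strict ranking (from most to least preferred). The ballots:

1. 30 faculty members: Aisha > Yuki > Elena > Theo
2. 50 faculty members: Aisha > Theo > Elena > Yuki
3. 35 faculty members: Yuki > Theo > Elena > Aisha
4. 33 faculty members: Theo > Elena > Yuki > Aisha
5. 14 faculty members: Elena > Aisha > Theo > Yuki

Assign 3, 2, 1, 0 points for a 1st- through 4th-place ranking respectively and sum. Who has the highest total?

Theo

Theo: 30·0 + 50·2 + 35·2 + 33·3 + 14·1 = 283
Yuki: 30·2 + 50·0 + 35·3 + 33·1 + 14·0 = 198
Aisha: 30·3 + 50·3 + 35·0 + 33·0 + 14·2 = 268
Elena: 30·1 + 50·1 + 35·1 + 33·2 + 14·3 = 223
Theo has the highest Borda score (283).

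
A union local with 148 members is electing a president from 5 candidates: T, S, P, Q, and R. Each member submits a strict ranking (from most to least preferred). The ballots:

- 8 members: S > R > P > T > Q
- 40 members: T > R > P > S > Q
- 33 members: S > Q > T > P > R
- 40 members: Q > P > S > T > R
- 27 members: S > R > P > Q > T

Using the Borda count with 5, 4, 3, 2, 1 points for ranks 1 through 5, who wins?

T: 8·2 + 40·5 + 33·3 + 40·2 + 27·1 = 422
S: 8·5 + 40·2 + 33·5 + 40·3 + 27·5 = 540
P: 8·3 + 40·3 + 33·2 + 40·4 + 27·3 = 451
Q: 8·1 + 40·1 + 33·4 + 40·5 + 27·2 = 434
R: 8·4 + 40·4 + 33·1 + 40·1 + 27·4 = 373
S has the highest Borda score (540).

S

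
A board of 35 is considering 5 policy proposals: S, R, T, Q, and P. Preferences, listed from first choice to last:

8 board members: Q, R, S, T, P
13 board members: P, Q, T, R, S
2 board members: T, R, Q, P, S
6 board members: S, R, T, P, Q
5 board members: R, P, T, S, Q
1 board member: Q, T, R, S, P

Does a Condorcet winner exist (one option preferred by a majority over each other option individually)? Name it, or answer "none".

Checking pairwise contests:
R beats S 29–6.
Q beats R 22–13.
R beats T 19–16.
P beats Q 24–11.
R beats P 22–13.
Every option loses at least one head-to-head, so there is no Condorcet winner.

none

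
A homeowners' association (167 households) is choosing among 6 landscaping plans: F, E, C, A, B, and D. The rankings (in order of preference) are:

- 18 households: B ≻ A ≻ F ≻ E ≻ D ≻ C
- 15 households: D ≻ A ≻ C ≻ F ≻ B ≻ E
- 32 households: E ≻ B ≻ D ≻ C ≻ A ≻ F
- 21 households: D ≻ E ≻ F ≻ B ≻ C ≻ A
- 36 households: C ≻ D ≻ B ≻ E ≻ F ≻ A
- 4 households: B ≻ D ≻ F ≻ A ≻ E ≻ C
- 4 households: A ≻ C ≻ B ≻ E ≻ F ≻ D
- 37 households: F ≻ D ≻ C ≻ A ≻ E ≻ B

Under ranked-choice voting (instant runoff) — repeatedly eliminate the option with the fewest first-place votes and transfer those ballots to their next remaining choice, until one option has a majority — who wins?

Round 1: F 37, E 32, C 36, A 4, B 22, D 36. Eliminate A.
Round 2: F 37, E 32, C 40, B 22, D 36. Eliminate B.
Round 3: F 55, E 32, C 40, D 40. Eliminate E.
Round 4: F 55, C 40, D 72. Eliminate C.
Round 5: F 59, D 108. D has a majority.

D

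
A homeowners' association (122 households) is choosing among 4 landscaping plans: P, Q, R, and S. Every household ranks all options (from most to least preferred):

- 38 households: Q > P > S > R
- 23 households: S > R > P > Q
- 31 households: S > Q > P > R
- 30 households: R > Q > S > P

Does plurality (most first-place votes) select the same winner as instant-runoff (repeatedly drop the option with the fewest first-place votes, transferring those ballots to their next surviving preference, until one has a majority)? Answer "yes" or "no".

Plurality — first-place votes: P 0, Q 38, R 30, S 54. Winner: S.
Instant-runoff — R1 P 0, Q 38, R 30, S 54 (P out); R2 Q 38, R 30, S 54 (R out); R3 Q 68, S 54 (Q winner). Winner: Q.
The two methods disagree.

no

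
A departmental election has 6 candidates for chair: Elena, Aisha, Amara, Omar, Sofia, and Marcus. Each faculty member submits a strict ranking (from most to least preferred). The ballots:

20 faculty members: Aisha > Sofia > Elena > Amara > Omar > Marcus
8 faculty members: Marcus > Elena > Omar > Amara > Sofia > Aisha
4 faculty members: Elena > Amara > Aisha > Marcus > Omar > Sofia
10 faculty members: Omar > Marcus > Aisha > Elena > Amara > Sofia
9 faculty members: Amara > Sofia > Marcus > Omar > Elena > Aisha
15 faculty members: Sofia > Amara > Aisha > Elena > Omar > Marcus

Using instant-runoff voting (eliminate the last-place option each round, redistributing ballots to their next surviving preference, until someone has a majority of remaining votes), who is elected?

Round 1: Elena 4, Aisha 20, Amara 9, Omar 10, Sofia 15, Marcus 8. Eliminate Elena.
Round 2: Aisha 20, Amara 13, Omar 10, Sofia 15, Marcus 8. Eliminate Marcus.
Round 3: Aisha 20, Amara 13, Omar 18, Sofia 15. Eliminate Amara.
Round 4: Aisha 24, Omar 18, Sofia 24. Eliminate Omar.
Round 5: Aisha 34, Sofia 32. Aisha has a majority.

Aisha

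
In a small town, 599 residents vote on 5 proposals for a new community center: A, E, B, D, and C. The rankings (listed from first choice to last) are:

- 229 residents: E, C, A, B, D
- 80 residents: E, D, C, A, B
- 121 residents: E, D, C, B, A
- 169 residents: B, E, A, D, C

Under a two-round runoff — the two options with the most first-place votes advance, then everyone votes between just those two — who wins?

E

Round 1 first-place votes: A 0, E 430, B 169, D 0, C 0.
E and B advance.
Runoff: E is preferred to B by 430 voters; B by 169.
E wins the runoff.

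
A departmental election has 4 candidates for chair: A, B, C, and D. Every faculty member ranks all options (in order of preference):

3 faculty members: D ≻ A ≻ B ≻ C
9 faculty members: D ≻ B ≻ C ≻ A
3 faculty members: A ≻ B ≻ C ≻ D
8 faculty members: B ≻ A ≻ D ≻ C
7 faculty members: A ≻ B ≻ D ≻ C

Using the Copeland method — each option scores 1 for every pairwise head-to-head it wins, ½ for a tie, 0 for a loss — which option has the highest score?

B

A: beats C and D; loses to B → score 2.
B: beats A, C, and D → score 3.
C: loses to A, B, and D → score 0.
D: beats C; loses to A and B → score 1.
B has the best pairwise record.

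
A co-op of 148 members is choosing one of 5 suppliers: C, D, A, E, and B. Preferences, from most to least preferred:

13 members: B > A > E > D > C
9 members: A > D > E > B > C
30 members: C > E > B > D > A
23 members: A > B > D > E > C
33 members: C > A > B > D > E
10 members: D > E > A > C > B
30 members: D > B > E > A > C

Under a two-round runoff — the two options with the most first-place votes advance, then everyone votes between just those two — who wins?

D

Round 1 first-place votes: C 63, D 40, A 32, E 0, B 13.
C and D advance.
Runoff: C is preferred to D by 63 voters; D by 85.
D wins the runoff.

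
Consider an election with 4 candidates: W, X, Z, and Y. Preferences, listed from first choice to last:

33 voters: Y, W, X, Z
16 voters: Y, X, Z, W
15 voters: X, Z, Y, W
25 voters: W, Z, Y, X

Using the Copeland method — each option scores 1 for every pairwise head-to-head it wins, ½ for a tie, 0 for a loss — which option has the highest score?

Y

W: beats X and Z; loses to Y → score 2.
X: beats Z; loses to W and Y → score 1.
Z: loses to W, X, and Y → score 0.
Y: beats W, X, and Z → score 3.
Y has the best pairwise record.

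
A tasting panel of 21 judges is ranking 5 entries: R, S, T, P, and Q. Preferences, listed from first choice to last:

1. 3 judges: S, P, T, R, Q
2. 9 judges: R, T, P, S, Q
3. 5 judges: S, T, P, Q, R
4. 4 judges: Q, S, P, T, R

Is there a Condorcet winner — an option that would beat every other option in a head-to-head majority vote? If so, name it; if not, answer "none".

S vs R: 12–9 for S.
S vs T: 12–9 for S.
S vs P: 12–9 for S.
S vs Q: 17–4 for S.
S beats every other option head-to-head.

S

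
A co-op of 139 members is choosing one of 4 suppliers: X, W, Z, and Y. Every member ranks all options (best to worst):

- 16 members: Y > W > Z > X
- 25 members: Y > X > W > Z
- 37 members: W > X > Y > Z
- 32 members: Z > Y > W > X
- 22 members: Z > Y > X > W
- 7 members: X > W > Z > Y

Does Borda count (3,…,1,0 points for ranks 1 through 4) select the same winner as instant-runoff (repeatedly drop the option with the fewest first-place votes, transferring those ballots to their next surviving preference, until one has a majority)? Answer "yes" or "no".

Borda — scores: X 167, W 214, Z 185, Y 268. Winner: Y.
Instant-runoff — R1 X 7, W 37, Z 54, Y 41 (X out); R2 W 44, Z 54, Y 41 (Y out); R3 W 85, Z 54 (W winner). Winner: W.
The two methods disagree.

no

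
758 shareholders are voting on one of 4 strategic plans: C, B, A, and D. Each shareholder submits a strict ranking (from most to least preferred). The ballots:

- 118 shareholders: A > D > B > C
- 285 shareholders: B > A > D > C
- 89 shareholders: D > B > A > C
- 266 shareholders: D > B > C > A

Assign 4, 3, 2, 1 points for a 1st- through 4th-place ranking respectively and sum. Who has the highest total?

C: 118·1 + 285·1 + 89·1 + 266·2 = 1024
B: 118·2 + 285·4 + 89·3 + 266·3 = 2441
A: 118·4 + 285·3 + 89·2 + 266·1 = 1771
D: 118·3 + 285·2 + 89·4 + 266·4 = 2344
B has the highest Borda score (2441).

B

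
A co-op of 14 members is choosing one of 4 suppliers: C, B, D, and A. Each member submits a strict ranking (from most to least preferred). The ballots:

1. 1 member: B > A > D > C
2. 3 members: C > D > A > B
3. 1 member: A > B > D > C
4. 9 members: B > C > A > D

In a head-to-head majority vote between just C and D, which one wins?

C

Voters preferring C to D: 12; preferring D to C: 2.
C wins the head-to-head.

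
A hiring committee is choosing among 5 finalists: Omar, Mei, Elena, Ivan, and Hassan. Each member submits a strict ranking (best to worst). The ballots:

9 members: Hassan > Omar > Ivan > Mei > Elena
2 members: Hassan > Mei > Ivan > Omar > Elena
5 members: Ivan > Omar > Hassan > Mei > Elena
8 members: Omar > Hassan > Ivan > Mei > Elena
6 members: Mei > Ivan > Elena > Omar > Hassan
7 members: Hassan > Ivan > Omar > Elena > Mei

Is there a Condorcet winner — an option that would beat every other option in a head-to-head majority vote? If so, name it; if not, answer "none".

Checking pairwise contests:
Ivan beats Omar 20–17.
Omar beats Mei 29–8.
Omar beats Elena 31–6.
Hassan beats Ivan 26–11.
Omar beats Hassan 19–18.
Every option loses at least one head-to-head, so there is no Condorcet winner.

none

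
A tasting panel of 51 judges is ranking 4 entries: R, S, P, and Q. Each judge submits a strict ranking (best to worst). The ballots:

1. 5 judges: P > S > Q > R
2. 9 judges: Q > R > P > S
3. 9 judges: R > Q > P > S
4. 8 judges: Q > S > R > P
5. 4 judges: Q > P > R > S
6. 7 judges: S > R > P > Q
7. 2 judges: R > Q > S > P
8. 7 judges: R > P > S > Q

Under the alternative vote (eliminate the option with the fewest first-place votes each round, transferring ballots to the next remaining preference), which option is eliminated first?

P

Round 1: R 18, S 7, P 5, Q 21. Eliminate P.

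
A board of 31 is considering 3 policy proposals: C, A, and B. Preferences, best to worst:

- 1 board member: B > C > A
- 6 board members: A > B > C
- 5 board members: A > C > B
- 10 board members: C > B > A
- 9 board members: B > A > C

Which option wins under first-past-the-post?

First-place votes: C 10, A 11, B 10.
A has the most first-place votes.

A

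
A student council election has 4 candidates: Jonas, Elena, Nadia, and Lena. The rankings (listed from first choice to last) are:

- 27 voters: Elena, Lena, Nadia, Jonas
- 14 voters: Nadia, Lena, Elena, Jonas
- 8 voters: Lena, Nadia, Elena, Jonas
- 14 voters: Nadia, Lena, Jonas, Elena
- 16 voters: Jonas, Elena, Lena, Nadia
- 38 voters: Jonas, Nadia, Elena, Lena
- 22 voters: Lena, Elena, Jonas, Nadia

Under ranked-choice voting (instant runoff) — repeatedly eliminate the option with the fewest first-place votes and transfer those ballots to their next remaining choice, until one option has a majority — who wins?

Round 1: Jonas 54, Elena 27, Nadia 28, Lena 30. Eliminate Elena.
Round 2: Jonas 54, Nadia 28, Lena 57. Eliminate Nadia.
Round 3: Jonas 54, Lena 85. Lena has a majority.

Lena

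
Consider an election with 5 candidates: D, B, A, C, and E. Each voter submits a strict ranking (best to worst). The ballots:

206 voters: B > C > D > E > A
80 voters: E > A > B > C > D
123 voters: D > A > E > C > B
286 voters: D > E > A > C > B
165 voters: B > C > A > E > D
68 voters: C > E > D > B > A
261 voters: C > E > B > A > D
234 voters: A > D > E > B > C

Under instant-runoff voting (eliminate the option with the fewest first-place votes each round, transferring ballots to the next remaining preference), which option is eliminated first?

E

Round 1: D 409, B 371, A 234, C 329, E 80. Eliminate E.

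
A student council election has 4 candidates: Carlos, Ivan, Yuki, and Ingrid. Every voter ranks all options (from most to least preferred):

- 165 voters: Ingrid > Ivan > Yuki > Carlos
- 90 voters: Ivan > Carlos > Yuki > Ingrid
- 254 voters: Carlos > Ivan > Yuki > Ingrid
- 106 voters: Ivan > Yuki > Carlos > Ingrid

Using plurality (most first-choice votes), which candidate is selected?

First-place votes: Carlos 254, Ivan 196, Yuki 0, Ingrid 165.
Carlos has the most first-place votes.

Carlos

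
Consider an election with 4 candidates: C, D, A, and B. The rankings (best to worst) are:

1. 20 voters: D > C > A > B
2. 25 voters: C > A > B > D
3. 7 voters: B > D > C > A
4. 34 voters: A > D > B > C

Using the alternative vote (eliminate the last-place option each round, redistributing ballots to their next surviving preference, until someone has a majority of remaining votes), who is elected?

Round 1: C 25, D 20, A 34, B 7. Eliminate B.
Round 2: C 25, D 27, A 34. Eliminate C.
Round 3: D 27, A 59. A has a majority.

A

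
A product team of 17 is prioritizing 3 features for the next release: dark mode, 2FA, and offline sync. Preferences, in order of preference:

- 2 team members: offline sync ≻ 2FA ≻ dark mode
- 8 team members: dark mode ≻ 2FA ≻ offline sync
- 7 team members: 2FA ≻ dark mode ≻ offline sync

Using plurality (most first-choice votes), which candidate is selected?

First-place votes: dark mode 8, 2FA 7, offline sync 2.
dark mode has the most first-place votes.

dark mode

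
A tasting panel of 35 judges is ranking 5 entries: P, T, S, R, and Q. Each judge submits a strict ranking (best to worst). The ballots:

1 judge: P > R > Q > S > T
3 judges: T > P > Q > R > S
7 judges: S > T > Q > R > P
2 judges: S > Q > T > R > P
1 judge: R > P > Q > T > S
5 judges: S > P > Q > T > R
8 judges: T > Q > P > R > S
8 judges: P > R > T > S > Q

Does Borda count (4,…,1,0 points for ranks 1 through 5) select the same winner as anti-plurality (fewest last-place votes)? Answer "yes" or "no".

Borda — scores: P 79, T 91, S 65, R 51, Q 64. Winner: T.
Anti-plurality — last-place votes: P 9, T 1, S 12, R 5, Q 8. Winner: T.
The two methods agree.

yes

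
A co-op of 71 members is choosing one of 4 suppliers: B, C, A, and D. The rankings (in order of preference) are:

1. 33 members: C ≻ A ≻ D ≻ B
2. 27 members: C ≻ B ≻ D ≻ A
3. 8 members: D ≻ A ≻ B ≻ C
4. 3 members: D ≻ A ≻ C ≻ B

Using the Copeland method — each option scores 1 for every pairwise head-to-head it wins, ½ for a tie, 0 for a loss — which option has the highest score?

B: loses to C, A, and D → score 0.
C: beats B, A, and D → score 3.
A: beats B; loses to C and D → score 1.
D: beats B and A; loses to C → score 2.
C has the best pairwise record.

C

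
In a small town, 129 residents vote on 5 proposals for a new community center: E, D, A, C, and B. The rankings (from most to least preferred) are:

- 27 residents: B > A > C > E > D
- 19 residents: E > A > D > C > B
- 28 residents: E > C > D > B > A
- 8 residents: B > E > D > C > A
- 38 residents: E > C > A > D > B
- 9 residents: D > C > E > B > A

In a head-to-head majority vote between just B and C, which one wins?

C

Voters preferring B to C: 35; preferring C to B: 94.
C wins the head-to-head.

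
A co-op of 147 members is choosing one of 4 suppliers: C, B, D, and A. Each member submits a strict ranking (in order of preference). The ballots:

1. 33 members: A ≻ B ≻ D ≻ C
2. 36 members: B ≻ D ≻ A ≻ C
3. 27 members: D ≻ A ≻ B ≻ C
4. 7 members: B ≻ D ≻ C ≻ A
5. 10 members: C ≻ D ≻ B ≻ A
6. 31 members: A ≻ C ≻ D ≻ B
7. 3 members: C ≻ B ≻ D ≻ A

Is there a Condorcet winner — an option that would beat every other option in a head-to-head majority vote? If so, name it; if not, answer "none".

Checking pairwise contests:
B beats C 103–44.
A beats B 91–56.
B beats D 79–68.
D beats A 83–64.
Every option loses at least one head-to-head, so there is no Condorcet winner.

none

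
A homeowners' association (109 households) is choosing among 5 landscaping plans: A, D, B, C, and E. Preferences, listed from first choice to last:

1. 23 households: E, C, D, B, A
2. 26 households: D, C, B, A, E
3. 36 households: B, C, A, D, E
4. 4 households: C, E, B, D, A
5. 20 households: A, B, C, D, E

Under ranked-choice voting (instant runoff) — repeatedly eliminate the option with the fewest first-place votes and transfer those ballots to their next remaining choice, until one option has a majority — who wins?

Round 1: A 20, D 26, B 36, C 4, E 23. Eliminate C.
Round 2: A 20, D 26, B 36, E 27. Eliminate A.
Round 3: D 26, B 56, E 27. B has a majority.

B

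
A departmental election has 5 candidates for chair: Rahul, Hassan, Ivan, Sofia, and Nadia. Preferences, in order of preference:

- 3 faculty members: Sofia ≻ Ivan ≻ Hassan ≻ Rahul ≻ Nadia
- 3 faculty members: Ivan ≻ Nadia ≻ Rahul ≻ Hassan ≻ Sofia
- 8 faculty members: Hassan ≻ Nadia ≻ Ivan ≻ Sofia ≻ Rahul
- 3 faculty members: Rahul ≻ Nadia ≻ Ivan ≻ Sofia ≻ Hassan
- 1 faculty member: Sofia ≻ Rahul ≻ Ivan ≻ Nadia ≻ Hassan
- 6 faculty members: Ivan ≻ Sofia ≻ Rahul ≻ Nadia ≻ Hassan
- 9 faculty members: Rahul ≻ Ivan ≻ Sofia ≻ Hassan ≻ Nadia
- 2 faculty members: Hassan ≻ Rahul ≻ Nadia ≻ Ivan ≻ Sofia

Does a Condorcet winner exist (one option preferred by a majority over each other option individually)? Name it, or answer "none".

Ivan

Ivan vs Rahul: 20–15 for Ivan.
Ivan vs Hassan: 25–10 for Ivan.
Ivan vs Sofia: 31–4 for Ivan.
Ivan vs Nadia: 22–13 for Ivan.
Ivan beats every other option head-to-head.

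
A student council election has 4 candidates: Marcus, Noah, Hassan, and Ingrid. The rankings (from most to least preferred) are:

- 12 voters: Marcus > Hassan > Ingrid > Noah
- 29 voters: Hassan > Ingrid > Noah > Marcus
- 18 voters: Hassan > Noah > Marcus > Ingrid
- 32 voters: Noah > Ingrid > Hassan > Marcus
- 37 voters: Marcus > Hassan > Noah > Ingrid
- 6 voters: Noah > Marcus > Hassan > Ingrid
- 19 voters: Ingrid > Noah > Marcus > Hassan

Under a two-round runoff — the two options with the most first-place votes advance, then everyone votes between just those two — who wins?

Round 1 first-place votes: Marcus 49, Noah 38, Hassan 47, Ingrid 19.
Marcus and Hassan advance.
Runoff: Marcus is preferred to Hassan by 74 voters; Hassan by 79.
Hassan wins the runoff.

Hassan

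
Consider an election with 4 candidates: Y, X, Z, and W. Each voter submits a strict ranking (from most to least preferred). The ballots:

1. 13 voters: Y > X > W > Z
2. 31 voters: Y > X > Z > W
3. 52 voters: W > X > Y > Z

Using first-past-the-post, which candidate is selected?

First-place votes: Y 44, X 0, Z 0, W 52.
W has the most first-place votes.

W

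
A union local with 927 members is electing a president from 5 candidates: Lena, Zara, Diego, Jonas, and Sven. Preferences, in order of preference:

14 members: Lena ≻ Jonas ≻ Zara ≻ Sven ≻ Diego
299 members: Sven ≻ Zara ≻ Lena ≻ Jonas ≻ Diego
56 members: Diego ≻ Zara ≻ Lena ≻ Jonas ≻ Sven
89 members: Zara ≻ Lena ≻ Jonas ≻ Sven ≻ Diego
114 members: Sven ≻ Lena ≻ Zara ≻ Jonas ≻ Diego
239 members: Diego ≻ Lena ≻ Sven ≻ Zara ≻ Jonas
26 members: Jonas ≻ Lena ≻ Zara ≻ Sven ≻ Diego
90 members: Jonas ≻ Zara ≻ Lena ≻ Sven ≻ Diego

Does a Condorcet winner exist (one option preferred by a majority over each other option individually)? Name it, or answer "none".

none

Checking pairwise contests:
Zara beats Lena 534–393.
Sven beats Zara 652–275.
Lena beats Diego 632–295.
Lena beats Jonas 811–116.
Lena beats Sven 514–413.
Every option loses at least one head-to-head, so there is no Condorcet winner.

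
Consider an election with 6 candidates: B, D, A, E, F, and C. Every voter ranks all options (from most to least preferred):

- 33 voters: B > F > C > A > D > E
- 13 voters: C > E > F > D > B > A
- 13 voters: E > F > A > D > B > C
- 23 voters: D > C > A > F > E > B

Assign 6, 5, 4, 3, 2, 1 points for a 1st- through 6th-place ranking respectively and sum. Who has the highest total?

B: 33·6 + 13·2 + 13·2 + 23·1 = 273
D: 33·2 + 13·3 + 13·3 + 23·6 = 282
A: 33·3 + 13·1 + 13·4 + 23·4 = 256
E: 33·1 + 13·5 + 13·6 + 23·2 = 222
F: 33·5 + 13·4 + 13·5 + 23·3 = 351
C: 33·4 + 13·6 + 13·1 + 23·5 = 338
F has the highest Borda score (351).

F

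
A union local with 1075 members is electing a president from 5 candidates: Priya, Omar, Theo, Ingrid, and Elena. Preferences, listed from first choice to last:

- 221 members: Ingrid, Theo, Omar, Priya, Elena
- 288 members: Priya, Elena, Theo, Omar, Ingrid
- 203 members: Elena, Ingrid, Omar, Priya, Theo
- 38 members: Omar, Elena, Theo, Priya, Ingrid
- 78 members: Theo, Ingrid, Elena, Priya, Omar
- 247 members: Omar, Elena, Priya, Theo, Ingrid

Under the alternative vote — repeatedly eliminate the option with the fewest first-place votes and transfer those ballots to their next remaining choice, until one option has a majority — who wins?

Priya

Round 1: Priya 288, Omar 285, Theo 78, Ingrid 221, Elena 203. Eliminate Theo.
Round 2: Priya 288, Omar 285, Ingrid 299, Elena 203. Eliminate Elena.
Round 3: Priya 288, Omar 285, Ingrid 502. Eliminate Omar.
Round 4: Priya 573, Ingrid 502. Priya has a majority.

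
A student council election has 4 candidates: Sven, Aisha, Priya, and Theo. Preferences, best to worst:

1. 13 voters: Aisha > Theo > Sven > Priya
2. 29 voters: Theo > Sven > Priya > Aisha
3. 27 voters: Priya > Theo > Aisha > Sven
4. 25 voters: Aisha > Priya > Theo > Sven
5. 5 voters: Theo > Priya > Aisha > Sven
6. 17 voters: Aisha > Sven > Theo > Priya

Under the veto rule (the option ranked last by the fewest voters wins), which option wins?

Theo

Last-place votes: Sven 57, Aisha 29, Priya 30, Theo 0.
Theo is ranked last by the fewest voters, so Theo wins.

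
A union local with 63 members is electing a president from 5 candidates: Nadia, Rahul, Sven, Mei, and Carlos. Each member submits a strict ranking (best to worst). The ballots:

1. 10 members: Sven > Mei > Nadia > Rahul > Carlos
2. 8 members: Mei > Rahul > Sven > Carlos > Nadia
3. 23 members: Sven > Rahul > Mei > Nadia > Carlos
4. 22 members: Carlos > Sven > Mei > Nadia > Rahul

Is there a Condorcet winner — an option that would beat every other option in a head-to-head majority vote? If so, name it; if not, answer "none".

Sven

Sven vs Nadia: 63–0 for Sven.
Sven vs Rahul: 55–8 for Sven.
Sven vs Mei: 55–8 for Sven.
Sven vs Carlos: 41–22 for Sven.
Sven beats every other option head-to-head.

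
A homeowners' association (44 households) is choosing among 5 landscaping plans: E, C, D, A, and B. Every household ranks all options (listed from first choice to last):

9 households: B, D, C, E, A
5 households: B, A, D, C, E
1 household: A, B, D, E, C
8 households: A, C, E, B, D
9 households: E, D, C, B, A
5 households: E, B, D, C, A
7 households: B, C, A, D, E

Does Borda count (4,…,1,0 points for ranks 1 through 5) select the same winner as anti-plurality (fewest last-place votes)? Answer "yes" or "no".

Borda — scores: E 82, C 91, D 83, A 65, B 119. Winner: B.
Anti-plurality — last-place votes: E 12, C 1, D 8, A 23, B 0. Winner: B.
The two methods agree.

yes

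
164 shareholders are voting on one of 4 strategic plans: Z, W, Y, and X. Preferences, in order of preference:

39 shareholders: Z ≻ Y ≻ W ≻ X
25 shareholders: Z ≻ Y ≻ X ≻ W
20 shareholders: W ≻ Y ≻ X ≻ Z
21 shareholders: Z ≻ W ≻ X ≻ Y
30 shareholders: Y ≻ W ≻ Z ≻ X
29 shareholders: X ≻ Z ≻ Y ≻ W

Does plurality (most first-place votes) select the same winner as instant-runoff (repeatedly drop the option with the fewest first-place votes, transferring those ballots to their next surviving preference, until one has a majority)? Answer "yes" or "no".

yes

Plurality — first-place votes: Z 85, W 20, Y 30, X 29. Winner: Z.
Instant-runoff — R1 Z 85, W 20, Y 30, X 29 (Z winner). Winner: Z.
The two methods agree.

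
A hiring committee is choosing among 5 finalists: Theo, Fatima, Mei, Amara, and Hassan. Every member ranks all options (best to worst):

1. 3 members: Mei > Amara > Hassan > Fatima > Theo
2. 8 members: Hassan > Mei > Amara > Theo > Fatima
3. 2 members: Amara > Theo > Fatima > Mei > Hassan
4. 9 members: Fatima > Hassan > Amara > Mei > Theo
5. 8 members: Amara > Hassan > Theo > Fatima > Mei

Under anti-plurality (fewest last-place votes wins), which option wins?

Amara

Last-place votes: Theo 12, Fatima 8, Mei 8, Amara 0, Hassan 2.
Amara is ranked last by the fewest voters, so Amara wins.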